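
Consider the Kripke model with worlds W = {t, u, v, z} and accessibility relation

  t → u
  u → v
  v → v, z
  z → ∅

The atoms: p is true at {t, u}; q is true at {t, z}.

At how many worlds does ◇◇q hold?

t: successors {u}; ◇q there: u:F. ✗
u: successors {v}; ◇q there: v:T. ✓
v: successors {v, z}; ◇q there: v:T, z:F. ✓
z: no successors, so ◇◇q fails. ✗
Satisfying worlds: {u, v}.

2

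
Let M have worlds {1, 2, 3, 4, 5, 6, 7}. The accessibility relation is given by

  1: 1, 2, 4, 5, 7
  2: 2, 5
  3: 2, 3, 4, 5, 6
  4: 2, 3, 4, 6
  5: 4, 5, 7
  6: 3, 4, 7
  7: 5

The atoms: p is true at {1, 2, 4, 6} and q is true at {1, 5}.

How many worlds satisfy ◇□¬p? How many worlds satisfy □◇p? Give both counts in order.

3 and 4

For ◇□¬p:
1: successors {1, 2, 4, 5, 7}; □¬p there: 1:F, 2:F, 4:F, 5:F, 7:T. ✓
2: successors {2, 5}; □¬p there: 2:F, 5:F. ✗
3: successors {2, 3, 4, 5, 6}; □¬p there: 2:F, 3:F, 4:F, 5:F, 6:F. ✗
4: successors {2, 3, 4, 6}; □¬p there: 2:F, 3:F, 4:F, 6:F. ✗
5: successors {4, 5, 7}; □¬p there: 4:F, 5:F, 7:T. ✓
6: successors {3, 4, 7}; □¬p there: 3:F, 4:F, 7:T. ✓
7: successors {5}; □¬p there: 5:F. ✗
— 3 worlds.
For □◇p:
1: successors {1, 2, 4, 5, 7}; ◇p there: 1:T, 2:T, 4:T, 5:T, 7:F. ✗
2: successors {2, 5}; ◇p there: 2:T, 5:T. ✓
3: successors {2, 3, 4, 5, 6}; ◇p there: 2:T, 3:T, 4:T, 5:T, 6:T. ✓
4: successors {2, 3, 4, 6}; ◇p there: 2:T, 3:T, 4:T, 6:T. ✓
5: successors {4, 5, 7}; ◇p there: 4:T, 5:T, 7:F. ✗
6: successors {3, 4, 7}; ◇p there: 3:T, 4:T, 7:F. ✗
7: successors {5}; ◇p there: 5:T. ✓
— 4 worlds.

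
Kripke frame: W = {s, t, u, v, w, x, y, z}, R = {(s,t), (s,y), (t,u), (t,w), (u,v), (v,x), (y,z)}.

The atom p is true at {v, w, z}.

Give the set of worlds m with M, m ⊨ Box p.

s: successors {t, y}; p there: t:F, y:F. ✗
t: successors {u, w}; p there: u:F, w:T. ✗
u: successors {v}; p there: v:T. ✓
v: successors {x}; p there: x:F. ✗
w: no successors, so Box p holds vacuously. ✓
x: no successors, so Box p holds vacuously. ✓
y: successors {z}; p there: z:T. ✓
z: no successors, so Box p holds vacuously. ✓

{u, w, x, y, z}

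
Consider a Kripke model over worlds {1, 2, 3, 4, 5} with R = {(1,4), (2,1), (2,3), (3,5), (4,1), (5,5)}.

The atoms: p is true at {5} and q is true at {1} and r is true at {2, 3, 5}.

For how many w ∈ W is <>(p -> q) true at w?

1: successors {4}; p -> q there: 4:T. ✓
2: successors {1, 3}; p -> q there: 1:T, 3:T. ✓
3: successors {5}; p -> q there: 5:F. ✗
4: successors {1}; p -> q there: 1:T. ✓
5: successors {5}; p -> q there: 5:F. ✗
Satisfying worlds: {1, 2, 4}.

3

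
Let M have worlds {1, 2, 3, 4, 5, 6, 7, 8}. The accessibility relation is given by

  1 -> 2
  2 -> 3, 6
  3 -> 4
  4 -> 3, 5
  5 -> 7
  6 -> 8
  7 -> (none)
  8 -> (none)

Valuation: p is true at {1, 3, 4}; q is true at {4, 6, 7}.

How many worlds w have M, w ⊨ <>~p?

1: successors {2}; ~p there: 2:T. ✓
2: successors {3, 6}; ~p there: 3:F, 6:T. ✓
3: successors {4}; ~p there: 4:F. ✗
4: successors {3, 5}; ~p there: 3:F, 5:T. ✓
5: successors {7}; ~p there: 7:T. ✓
6: successors {8}; ~p there: 8:T. ✓
7: no successors, so <>~p fails. ✗
8: no successors, so <>~p fails. ✗
Satisfying worlds: {1, 2, 4, 5, 6}.

5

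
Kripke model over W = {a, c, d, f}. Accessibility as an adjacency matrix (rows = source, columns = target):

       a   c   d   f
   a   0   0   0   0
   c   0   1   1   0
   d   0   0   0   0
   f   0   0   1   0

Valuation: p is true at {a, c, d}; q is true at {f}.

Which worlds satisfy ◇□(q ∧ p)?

{c, f}

a: no successors, so ◇□(q ∧ p) fails. ✗
c: successors {c, d}; □(q ∧ p) there: c:F, d:T. ✓
d: no successors, so ◇□(q ∧ p) fails. ✗
f: successors {d}; □(q ∧ p) there: d:T. ✓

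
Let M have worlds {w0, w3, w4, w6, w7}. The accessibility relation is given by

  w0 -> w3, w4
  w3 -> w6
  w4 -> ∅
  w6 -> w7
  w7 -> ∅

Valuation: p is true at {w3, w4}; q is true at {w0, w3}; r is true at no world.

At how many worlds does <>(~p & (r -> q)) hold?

2

w0: successors {w3, w4}; ~p & (r -> q) there: w3:F, w4:F. ✗
w3: successors {w6}; ~p & (r -> q) there: w6:T. ✓
w4: no successors, so <>(~p & (r -> q)) fails. ✗
w6: successors {w7}; ~p & (r -> q) there: w7:T. ✓
w7: no successors, so <>(~p & (r -> q)) fails. ✗
Satisfying worlds: {w3, w6}.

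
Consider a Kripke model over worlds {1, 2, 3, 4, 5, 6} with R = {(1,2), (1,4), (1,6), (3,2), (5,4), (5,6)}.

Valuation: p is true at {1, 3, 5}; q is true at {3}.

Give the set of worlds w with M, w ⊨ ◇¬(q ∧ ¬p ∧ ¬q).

1: successors {2, 4, 6}; ¬(q ∧ ¬p ∧ ¬q) there: 2:T, 4:T, 6:T. ✓
2: no successors, so ◇¬(q ∧ ¬p ∧ ¬q) fails. ✗
3: successors {2}; ¬(q ∧ ¬p ∧ ¬q) there: 2:T. ✓
4: no successors, so ◇¬(q ∧ ¬p ∧ ¬q) fails. ✗
5: successors {4, 6}; ¬(q ∧ ¬p ∧ ¬q) there: 4:T, 6:T. ✓
6: no successors, so ◇¬(q ∧ ¬p ∧ ¬q) fails. ✗

{1, 3, 5}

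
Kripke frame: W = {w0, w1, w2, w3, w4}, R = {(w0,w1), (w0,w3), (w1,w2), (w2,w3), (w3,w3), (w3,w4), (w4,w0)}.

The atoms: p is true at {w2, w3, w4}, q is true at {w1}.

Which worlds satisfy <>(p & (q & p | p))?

w0: successors {w1, w3}; p & (q & p | p) there: w1:F, w3:T. ✓
w1: successors {w2}; p & (q & p | p) there: w2:T. ✓
w2: successors {w3}; p & (q & p | p) there: w3:T. ✓
w3: successors {w3, w4}; p & (q & p | p) there: w3:T, w4:T. ✓
w4: successors {w0}; p & (q & p | p) there: w0:F. ✗

{w0, w1, w2, w3}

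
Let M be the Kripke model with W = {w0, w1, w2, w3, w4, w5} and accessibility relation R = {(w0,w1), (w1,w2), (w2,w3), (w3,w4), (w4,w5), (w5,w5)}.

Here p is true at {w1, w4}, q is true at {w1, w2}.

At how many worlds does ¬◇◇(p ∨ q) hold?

4

w0: ◇◇(p ∨ q) is T. ✗
w1: ◇◇(p ∨ q) is F. ✓
w2: ◇◇(p ∨ q) is T. ✗
w3: ◇◇(p ∨ q) is F. ✓
w4: ◇◇(p ∨ q) is F. ✓
w5: ◇◇(p ∨ q) is F. ✓
Satisfying worlds: {w1, w3, w4, w5}.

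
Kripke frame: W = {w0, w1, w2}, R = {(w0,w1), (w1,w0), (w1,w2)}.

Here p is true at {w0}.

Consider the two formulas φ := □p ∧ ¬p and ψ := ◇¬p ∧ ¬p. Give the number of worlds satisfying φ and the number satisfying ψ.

For □p ∧ ¬p:
w0: □p is F, ¬p is F. ✗
w1: □p is F, ¬p is T. ✗
w2: □p is T, ¬p is T. ✓
— 1 world.
For ◇¬p ∧ ¬p:
w0: ◇¬p is T, ¬p is F. ✗
w1: ◇¬p is T, ¬p is T. ✓
w2: ◇¬p is F, ¬p is T. ✗
— 1 world.

1 and 1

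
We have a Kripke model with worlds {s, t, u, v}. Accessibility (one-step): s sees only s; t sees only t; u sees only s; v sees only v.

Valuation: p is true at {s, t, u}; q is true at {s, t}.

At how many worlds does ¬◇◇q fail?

s: ◇◇q is T. ✗
t: ◇◇q is T. ✗
u: ◇◇q is T. ✗
v: ◇◇q is F. ✓
Satisfying worlds: {v}.
So ¬◇◇q fails at the other 3 worlds.

3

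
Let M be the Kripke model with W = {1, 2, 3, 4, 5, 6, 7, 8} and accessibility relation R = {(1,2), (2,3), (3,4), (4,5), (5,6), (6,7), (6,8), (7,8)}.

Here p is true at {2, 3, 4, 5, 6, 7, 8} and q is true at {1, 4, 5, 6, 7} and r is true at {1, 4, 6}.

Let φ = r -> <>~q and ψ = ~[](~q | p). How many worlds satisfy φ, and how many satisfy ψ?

7 and 0

For r -> <>~q:
1: r is T, <>~q is T. ✓
2: r is F, <>~q is T. ✓
3: r is F, <>~q is F. ✓
4: r is T, <>~q is F. ✗
5: r is F, <>~q is F. ✓
6: r is T, <>~q is T. ✓
7: r is F, <>~q is T. ✓
8: r is F, <>~q is F. ✓
— 7 worlds.
For ~[](~q | p):
1: [](~q | p) is T. ✗
2: [](~q | p) is T. ✗
3: [](~q | p) is T. ✗
4: [](~q | p) is T. ✗
5: [](~q | p) is T. ✗
6: [](~q | p) is T. ✗
7: [](~q | p) is T. ✗
8: [](~q | p) is T. ✗
— 0 worlds.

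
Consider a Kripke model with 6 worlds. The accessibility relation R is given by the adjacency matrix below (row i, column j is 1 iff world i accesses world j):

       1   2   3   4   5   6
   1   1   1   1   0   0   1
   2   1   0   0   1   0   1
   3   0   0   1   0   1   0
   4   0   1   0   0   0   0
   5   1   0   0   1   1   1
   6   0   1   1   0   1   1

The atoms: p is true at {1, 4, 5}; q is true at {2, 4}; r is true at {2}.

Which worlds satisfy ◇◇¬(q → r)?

1: successors {1, 2, 3, 6}; ◇¬(q → r) there: 1:F, 2:T, 3:F, 6:F. ✓
2: successors {1, 4, 6}; ◇¬(q → r) there: 1:F, 4:F, 6:F. ✗
3: successors {3, 5}; ◇¬(q → r) there: 3:F, 5:T. ✓
4: successors {2}; ◇¬(q → r) there: 2:T. ✓
5: successors {1, 4, 5, 6}; ◇¬(q → r) there: 1:F, 4:F, 5:T, 6:F. ✓
6: successors {2, 3, 5, 6}; ◇¬(q → r) there: 2:T, 3:F, 5:T, 6:F. ✓

{1, 3, 4, 5, 6}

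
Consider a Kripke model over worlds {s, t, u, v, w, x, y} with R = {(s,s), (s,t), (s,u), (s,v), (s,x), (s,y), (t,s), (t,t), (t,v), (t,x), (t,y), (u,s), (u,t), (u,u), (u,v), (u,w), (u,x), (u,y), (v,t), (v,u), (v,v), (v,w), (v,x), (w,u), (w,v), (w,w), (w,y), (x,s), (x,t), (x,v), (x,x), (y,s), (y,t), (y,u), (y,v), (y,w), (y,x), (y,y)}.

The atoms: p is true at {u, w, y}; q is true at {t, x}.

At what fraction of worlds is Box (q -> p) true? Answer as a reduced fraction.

1/7

s: successors {s, t, u, v, x, y}; q -> p there: s:T, t:F, u:T, v:T, x:F, y:T. ✗
t: successors {s, t, v, x, y}; q -> p there: s:T, t:F, v:T, x:F, y:T. ✗
u: successors {s, t, u, v, w, x, y}; q -> p there: s:T, t:F, u:T, v:T, w:T, x:F, y:T. ✗
v: successors {t, u, v, w, x}; q -> p there: t:F, u:T, v:T, w:T, x:F. ✗
w: successors {u, v, w, y}; q -> p there: u:T, v:T, w:T, y:T. ✓
x: successors {s, t, v, x}; q -> p there: s:T, t:F, v:T, x:F. ✗
y: successors {s, t, u, v, w, x, y}; q -> p there: s:T, t:F, u:T, v:T, w:T, x:F, y:T. ✗
That's 1 of 7 worlds, so 1/7.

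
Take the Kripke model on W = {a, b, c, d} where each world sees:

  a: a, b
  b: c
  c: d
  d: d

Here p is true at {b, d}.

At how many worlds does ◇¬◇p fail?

a: successors {a, b}; ¬◇p there: a:F, b:T. ✓
b: successors {c}; ¬◇p there: c:F. ✗
c: successors {d}; ¬◇p there: d:F. ✗
d: successors {d}; ¬◇p there: d:F. ✗
Satisfying worlds: {a}.
So ◇¬◇p fails at the other 3 worlds.

3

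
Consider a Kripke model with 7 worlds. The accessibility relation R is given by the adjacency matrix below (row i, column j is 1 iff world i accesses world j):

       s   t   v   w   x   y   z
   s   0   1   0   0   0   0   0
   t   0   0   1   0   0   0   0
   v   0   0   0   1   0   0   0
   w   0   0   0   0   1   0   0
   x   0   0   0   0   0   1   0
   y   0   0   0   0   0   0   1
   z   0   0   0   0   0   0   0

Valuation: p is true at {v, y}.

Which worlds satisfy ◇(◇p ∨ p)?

s: successors {t}; ◇p ∨ p there: t:T. ✓
t: successors {v}; ◇p ∨ p there: v:T. ✓
v: successors {w}; ◇p ∨ p there: w:F. ✗
w: successors {x}; ◇p ∨ p there: x:T. ✓
x: successors {y}; ◇p ∨ p there: y:T. ✓
y: successors {z}; ◇p ∨ p there: z:F. ✗
z: no successors, so ◇(◇p ∨ p) fails. ✗

{s, t, w, x}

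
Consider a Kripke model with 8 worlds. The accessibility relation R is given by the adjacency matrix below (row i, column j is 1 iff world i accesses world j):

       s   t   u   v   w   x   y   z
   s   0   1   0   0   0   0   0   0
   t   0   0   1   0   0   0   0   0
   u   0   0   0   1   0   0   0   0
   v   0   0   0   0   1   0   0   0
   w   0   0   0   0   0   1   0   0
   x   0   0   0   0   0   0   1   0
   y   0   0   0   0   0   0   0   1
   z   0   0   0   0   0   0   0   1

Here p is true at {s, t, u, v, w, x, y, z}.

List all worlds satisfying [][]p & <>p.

s: [][]p is T, <>p is T. ✓
t: [][]p is T, <>p is T. ✓
u: [][]p is T, <>p is T. ✓
v: [][]p is T, <>p is T. ✓
w: [][]p is T, <>p is T. ✓
x: [][]p is T, <>p is T. ✓
y: [][]p is T, <>p is T. ✓
z: [][]p is T, <>p is T. ✓

{s, t, u, v, w, x, y, z}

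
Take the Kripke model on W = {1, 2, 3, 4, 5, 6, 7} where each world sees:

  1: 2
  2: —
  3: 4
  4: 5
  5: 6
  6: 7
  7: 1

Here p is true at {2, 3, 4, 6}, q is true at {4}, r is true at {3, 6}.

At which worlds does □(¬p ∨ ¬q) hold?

{1, 2, 4, 5, 6, 7}

1: successors {2}; ¬p ∨ ¬q there: 2:T. ✓
2: no successors, so □(¬p ∨ ¬q) holds vacuously. ✓
3: successors {4}; ¬p ∨ ¬q there: 4:F. ✗
4: successors {5}; ¬p ∨ ¬q there: 5:T. ✓
5: successors {6}; ¬p ∨ ¬q there: 6:T. ✓
6: successors {7}; ¬p ∨ ¬q there: 7:T. ✓
7: successors {1}; ¬p ∨ ¬q there: 1:T. ✓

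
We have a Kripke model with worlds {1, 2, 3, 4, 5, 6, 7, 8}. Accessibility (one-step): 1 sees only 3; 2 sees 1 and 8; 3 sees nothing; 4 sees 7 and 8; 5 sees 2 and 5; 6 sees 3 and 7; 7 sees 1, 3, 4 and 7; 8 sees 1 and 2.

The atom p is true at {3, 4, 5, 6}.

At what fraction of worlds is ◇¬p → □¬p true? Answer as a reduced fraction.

1: ◇¬p is F, □¬p is F. ✓
2: ◇¬p is T, □¬p is T. ✓
3: ◇¬p is F, □¬p is T. ✓
4: ◇¬p is T, □¬p is T. ✓
5: ◇¬p is T, □¬p is F. ✗
6: ◇¬p is T, □¬p is F. ✗
7: ◇¬p is T, □¬p is F. ✗
8: ◇¬p is T, □¬p is T. ✓
That's 5 of 8 worlds, so 5/8.

5/8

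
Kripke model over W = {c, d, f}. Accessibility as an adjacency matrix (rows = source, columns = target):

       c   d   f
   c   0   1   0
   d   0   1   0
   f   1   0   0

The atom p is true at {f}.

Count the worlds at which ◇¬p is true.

c: successors {d}; ¬p there: d:T. ✓
d: successors {d}; ¬p there: d:T. ✓
f: successors {c}; ¬p there: c:T. ✓
Satisfying worlds: {c, d, f}.

3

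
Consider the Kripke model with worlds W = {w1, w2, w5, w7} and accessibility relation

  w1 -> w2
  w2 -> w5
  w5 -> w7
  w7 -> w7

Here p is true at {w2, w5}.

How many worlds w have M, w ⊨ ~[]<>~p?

w1: []<>~p is F. ✓
w2: []<>~p is T. ✗
w5: []<>~p is T. ✗
w7: []<>~p is T. ✗
Satisfying worlds: {w1}.

1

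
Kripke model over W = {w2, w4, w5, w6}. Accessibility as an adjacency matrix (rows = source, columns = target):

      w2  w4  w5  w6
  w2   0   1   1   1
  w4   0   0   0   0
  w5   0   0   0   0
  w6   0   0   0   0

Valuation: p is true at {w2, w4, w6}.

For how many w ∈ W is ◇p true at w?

1

w2: successors {w4, w5, w6}; p there: w4:T, w5:F, w6:T. ✓
w4: no successors, so ◇p fails. ✗
w5: no successors, so ◇p fails. ✗
w6: no successors, so ◇p fails. ✗
Satisfying worlds: {w2}.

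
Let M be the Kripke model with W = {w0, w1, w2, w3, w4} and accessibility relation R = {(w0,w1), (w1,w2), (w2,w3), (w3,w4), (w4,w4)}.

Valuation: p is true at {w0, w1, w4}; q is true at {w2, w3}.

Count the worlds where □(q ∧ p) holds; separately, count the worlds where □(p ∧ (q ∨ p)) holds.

For □(q ∧ p):
w0: successors {w1}; q ∧ p there: w1:F. ✗
w1: successors {w2}; q ∧ p there: w2:F. ✗
w2: successors {w3}; q ∧ p there: w3:F. ✗
w3: successors {w4}; q ∧ p there: w4:F. ✗
w4: successors {w4}; q ∧ p there: w4:F. ✗
— 0 worlds.
For □(p ∧ (q ∨ p)):
w0: successors {w1}; p ∧ (q ∨ p) there: w1:T. ✓
w1: successors {w2}; p ∧ (q ∨ p) there: w2:F. ✗
w2: successors {w3}; p ∧ (q ∨ p) there: w3:F. ✗
w3: successors {w4}; p ∧ (q ∨ p) there: w4:T. ✓
w4: successors {w4}; p ∧ (q ∨ p) there: w4:T. ✓
— 3 worlds.

0 and 3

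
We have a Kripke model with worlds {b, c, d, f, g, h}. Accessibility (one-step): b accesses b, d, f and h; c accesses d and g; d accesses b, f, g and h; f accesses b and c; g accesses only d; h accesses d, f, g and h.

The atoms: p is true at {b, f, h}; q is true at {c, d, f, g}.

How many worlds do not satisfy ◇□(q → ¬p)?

1

b: successors {b, d, f, h}; □(q → ¬p) there: b:F, d:F, f:T, h:F. ✓
c: successors {d, g}; □(q → ¬p) there: d:F, g:T. ✓
d: successors {b, f, g, h}; □(q → ¬p) there: b:F, f:T, g:T, h:F. ✓
f: successors {b, c}; □(q → ¬p) there: b:F, c:T. ✓
g: successors {d}; □(q → ¬p) there: d:F. ✗
h: successors {d, f, g, h}; □(q → ¬p) there: d:F, f:T, g:T, h:F. ✓
Satisfying worlds: {b, c, d, f, h}.
So ◇□(q → ¬p) fails at the other 1 world.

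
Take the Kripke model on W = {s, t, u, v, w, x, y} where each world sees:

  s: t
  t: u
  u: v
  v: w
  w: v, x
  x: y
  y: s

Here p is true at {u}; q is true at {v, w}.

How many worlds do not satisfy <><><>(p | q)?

1

s: successors {t}; <><>(p | q) there: t:T. ✓
t: successors {u}; <><>(p | q) there: u:T. ✓
u: successors {v}; <><>(p | q) there: v:T. ✓
v: successors {w}; <><>(p | q) there: w:T. ✓
w: successors {v, x}; <><>(p | q) there: v:T, x:F. ✓
x: successors {y}; <><>(p | q) there: y:F. ✗
y: successors {s}; <><>(p | q) there: s:T. ✓
Satisfying worlds: {s, t, u, v, w, y}.
So <><><>(p | q) fails at the other 1 world.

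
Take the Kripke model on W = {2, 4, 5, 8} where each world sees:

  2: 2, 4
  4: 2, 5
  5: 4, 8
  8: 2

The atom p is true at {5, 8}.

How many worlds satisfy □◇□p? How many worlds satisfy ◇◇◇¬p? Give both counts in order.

For □◇□p:
2: successors {2, 4}; ◇□p there: 2:F, 4:F. ✗
4: successors {2, 5}; ◇□p there: 2:F, 5:F. ✗
5: successors {4, 8}; ◇□p there: 4:F, 8:F. ✗
8: successors {2}; ◇□p there: 2:F. ✗
— 0 worlds.
For ◇◇◇¬p:
2: successors {2, 4}; ◇◇¬p there: 2:T, 4:T. ✓
4: successors {2, 5}; ◇◇¬p there: 2:T, 5:T. ✓
5: successors {4, 8}; ◇◇¬p there: 4:T, 8:T. ✓
8: successors {2}; ◇◇¬p there: 2:T. ✓
— 4 worlds.

0 and 4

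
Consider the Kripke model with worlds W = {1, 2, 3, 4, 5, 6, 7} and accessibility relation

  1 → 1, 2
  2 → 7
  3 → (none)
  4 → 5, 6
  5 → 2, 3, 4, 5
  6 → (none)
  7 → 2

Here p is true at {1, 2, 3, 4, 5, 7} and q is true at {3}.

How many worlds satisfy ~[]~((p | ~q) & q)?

1

1: []~((p | ~q) & q) is T. ✗
2: []~((p | ~q) & q) is T. ✗
3: []~((p | ~q) & q) is T. ✗
4: []~((p | ~q) & q) is T. ✗
5: []~((p | ~q) & q) is F. ✓
6: []~((p | ~q) & q) is T. ✗
7: []~((p | ~q) & q) is T. ✗
Satisfying worlds: {5}.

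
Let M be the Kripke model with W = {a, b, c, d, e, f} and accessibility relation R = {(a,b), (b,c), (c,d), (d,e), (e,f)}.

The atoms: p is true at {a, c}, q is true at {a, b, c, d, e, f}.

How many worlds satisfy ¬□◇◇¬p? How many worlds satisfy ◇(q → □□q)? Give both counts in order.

For ¬□◇◇¬p:
a: □◇◇¬p is T. ✗
b: □◇◇¬p is T. ✗
c: □◇◇¬p is T. ✗
d: □◇◇¬p is F. ✓
e: □◇◇¬p is F. ✓
f: □◇◇¬p is T. ✗
— 2 worlds.
For ◇(q → □□q):
a: successors {b}; q → □□q there: b:T. ✓
b: successors {c}; q → □□q there: c:T. ✓
c: successors {d}; q → □□q there: d:T. ✓
d: successors {e}; q → □□q there: e:T. ✓
e: successors {f}; q → □□q there: f:T. ✓
f: no successors, so ◇(q → □□q) fails. ✗
— 5 worlds.

2 and 5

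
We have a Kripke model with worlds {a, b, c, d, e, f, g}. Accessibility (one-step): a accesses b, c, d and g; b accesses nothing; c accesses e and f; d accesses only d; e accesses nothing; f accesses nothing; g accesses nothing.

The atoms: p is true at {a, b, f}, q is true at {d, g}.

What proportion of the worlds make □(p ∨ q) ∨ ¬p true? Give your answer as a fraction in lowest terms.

6/7

a: □(p ∨ q) is F, ¬p is F. ✗
b: □(p ∨ q) is T, ¬p is F. ✓
c: □(p ∨ q) is F, ¬p is T. ✓
d: □(p ∨ q) is T, ¬p is T. ✓
e: □(p ∨ q) is T, ¬p is T. ✓
f: □(p ∨ q) is T, ¬p is F. ✓
g: □(p ∨ q) is T, ¬p is T. ✓
That's 6 of 7 worlds, so 6/7.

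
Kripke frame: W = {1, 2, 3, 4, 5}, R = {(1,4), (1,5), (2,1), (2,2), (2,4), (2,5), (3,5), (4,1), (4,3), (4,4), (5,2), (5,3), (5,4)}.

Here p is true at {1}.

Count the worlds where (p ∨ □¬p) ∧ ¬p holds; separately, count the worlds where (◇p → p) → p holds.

2 and 3

For (p ∨ □¬p) ∧ ¬p:
1: p ∨ □¬p is T, ¬p is F. ✗
2: p ∨ □¬p is F, ¬p is T. ✗
3: p ∨ □¬p is T, ¬p is T. ✓
4: p ∨ □¬p is F, ¬p is T. ✗
5: p ∨ □¬p is T, ¬p is T. ✓
— 2 worlds.
For (◇p → p) → p:
1: ◇p → p is T, p is T. ✓
2: ◇p → p is F, p is F. ✓
3: ◇p → p is T, p is F. ✗
4: ◇p → p is F, p is F. ✓
5: ◇p → p is T, p is F. ✗
— 3 worlds.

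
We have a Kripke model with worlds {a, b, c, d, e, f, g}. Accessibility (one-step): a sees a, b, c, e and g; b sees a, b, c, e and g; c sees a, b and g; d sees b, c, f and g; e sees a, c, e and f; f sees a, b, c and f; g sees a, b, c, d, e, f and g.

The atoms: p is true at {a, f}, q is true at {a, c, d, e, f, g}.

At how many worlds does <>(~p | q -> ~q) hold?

6

a: successors {a, b, c, e, g}; ~p | q -> ~q there: a:F, b:T, c:F, e:F, g:F. ✓
b: successors {a, b, c, e, g}; ~p | q -> ~q there: a:F, b:T, c:F, e:F, g:F. ✓
c: successors {a, b, g}; ~p | q -> ~q there: a:F, b:T, g:F. ✓
d: successors {b, c, f, g}; ~p | q -> ~q there: b:T, c:F, f:F, g:F. ✓
e: successors {a, c, e, f}; ~p | q -> ~q there: a:F, c:F, e:F, f:F. ✗
f: successors {a, b, c, f}; ~p | q -> ~q there: a:F, b:T, c:F, f:F. ✓
g: successors {a, b, c, d, e, f, g}; ~p | q -> ~q there: a:F, b:T, c:F, d:F, e:F, f:F, g:F. ✓
Satisfying worlds: {a, b, c, d, f, g}.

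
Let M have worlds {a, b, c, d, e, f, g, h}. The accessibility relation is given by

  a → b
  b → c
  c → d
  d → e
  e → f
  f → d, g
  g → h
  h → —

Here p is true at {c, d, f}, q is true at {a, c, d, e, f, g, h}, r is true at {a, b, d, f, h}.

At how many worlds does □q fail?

a: successors {b}; q there: b:F. ✗
b: successors {c}; q there: c:T. ✓
c: successors {d}; q there: d:T. ✓
d: successors {e}; q there: e:T. ✓
e: successors {f}; q there: f:T. ✓
f: successors {d, g}; q there: d:T, g:T. ✓
g: successors {h}; q there: h:T. ✓
h: no successors, so □q holds vacuously. ✓
Satisfying worlds: {b, c, d, e, f, g, h}.
So □q fails at the other 1 world.

1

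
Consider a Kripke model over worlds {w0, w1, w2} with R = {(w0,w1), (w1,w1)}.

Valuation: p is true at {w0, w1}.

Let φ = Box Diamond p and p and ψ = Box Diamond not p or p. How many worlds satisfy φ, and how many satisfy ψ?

2 and 3

For Box Diamond p and p:
w0: Box Diamond p is T, p is T. ✓
w1: Box Diamond p is T, p is T. ✓
w2: Box Diamond p is T, p is F. ✗
— 2 worlds.
For Box Diamond not p or p:
w0: Box Diamond not p is F, p is T. ✓
w1: Box Diamond not p is F, p is T. ✓
w2: Box Diamond not p is T, p is F. ✓
— 3 worlds.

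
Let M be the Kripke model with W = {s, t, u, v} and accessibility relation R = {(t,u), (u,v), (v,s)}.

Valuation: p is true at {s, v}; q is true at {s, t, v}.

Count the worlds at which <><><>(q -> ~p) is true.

0

s: no successors, so <><><>(q -> ~p) fails. ✗
t: successors {u}; <><>(q -> ~p) there: u:F. ✗
u: successors {v}; <><>(q -> ~p) there: v:F. ✗
v: successors {s}; <><>(q -> ~p) there: s:F. ✗
Satisfying worlds: ∅.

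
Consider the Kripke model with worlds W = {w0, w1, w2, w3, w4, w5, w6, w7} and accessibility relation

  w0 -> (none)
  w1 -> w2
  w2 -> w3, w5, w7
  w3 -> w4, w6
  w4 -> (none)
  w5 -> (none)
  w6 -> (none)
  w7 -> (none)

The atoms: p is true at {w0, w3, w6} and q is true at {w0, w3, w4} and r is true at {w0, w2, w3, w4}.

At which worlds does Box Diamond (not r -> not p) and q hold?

{w0, w4}

w0: Box Diamond (not r -> not p) is T, q is T. ✓
w1: Box Diamond (not r -> not p) is T, q is F. ✗
w2: Box Diamond (not r -> not p) is F, q is F. ✗
w3: Box Diamond (not r -> not p) is F, q is T. ✗
w4: Box Diamond (not r -> not p) is T, q is T. ✓
w5: Box Diamond (not r -> not p) is T, q is F. ✗
w6: Box Diamond (not r -> not p) is T, q is F. ✗
w7: Box Diamond (not r -> not p) is T, q is F. ✗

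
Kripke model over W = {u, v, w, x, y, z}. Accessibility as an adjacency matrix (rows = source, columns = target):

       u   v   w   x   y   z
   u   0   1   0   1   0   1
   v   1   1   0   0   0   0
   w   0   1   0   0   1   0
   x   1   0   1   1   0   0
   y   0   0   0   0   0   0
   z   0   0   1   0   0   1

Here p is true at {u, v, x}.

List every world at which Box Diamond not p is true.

{x, y, z}

u: successors {v, x, z}; Diamond not p there: v:F, x:T, z:T. ✗
v: successors {u, v}; Diamond not p there: u:T, v:F. ✗
w: successors {v, y}; Diamond not p there: v:F, y:F. ✗
x: successors {u, w, x}; Diamond not p there: u:T, w:T, x:T. ✓
y: no successors, so Box Diamond not p holds vacuously. ✓
z: successors {w, z}; Diamond not p there: w:T, z:T. ✓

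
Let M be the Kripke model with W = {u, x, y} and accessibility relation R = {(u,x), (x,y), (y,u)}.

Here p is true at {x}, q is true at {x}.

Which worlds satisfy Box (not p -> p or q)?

{u}

u: successors {x}; not p -> p or q there: x:T. ✓
x: successors {y}; not p -> p or q there: y:F. ✗
y: successors {u}; not p -> p or q there: u:F. ✗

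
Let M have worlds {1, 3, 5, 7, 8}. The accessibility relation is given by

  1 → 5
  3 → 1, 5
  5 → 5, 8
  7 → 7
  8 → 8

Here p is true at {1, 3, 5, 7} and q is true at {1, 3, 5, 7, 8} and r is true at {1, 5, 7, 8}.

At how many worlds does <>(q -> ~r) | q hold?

1: <>(q -> ~r) is F, q is T. ✓
3: <>(q -> ~r) is F, q is T. ✓
5: <>(q -> ~r) is F, q is T. ✓
7: <>(q -> ~r) is F, q is T. ✓
8: <>(q -> ~r) is F, q is T. ✓
Satisfying worlds: {1, 3, 5, 7, 8}.

5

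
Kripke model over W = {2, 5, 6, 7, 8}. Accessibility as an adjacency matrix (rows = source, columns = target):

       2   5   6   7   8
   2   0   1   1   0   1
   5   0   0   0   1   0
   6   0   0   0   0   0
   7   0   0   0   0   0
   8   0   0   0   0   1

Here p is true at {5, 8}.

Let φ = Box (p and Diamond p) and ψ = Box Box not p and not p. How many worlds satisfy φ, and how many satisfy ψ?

3 and 2

For Box (p and Diamond p):
2: successors {5, 6, 8}; p and Diamond p there: 5:F, 6:F, 8:T. ✗
5: successors {7}; p and Diamond p there: 7:F. ✗
6: no successors, so Box (p and Diamond p) holds vacuously. ✓
7: no successors, so Box (p and Diamond p) holds vacuously. ✓
8: successors {8}; p and Diamond p there: 8:T. ✓
— 3 worlds.
For Box Box not p and not p:
2: Box Box not p is F, not p is T. ✗
5: Box Box not p is T, not p is F. ✗
6: Box Box not p is T, not p is T. ✓
7: Box Box not p is T, not p is T. ✓
8: Box Box not p is F, not p is F. ✗
— 2 worlds.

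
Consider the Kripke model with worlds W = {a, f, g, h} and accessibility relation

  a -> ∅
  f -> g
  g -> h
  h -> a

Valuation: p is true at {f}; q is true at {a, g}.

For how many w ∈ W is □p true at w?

a: no successors, so □p holds vacuously. ✓
f: successors {g}; p there: g:F. ✗
g: successors {h}; p there: h:F. ✗
h: successors {a}; p there: a:F. ✗
Satisfying worlds: {a}.

1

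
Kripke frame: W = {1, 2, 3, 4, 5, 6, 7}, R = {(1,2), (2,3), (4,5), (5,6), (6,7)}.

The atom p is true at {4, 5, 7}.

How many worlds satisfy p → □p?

6

1: p is F, □p is F. ✓
2: p is F, □p is F. ✓
3: p is F, □p is T. ✓
4: p is T, □p is T. ✓
5: p is T, □p is F. ✗
6: p is F, □p is T. ✓
7: p is T, □p is T. ✓
Satisfying worlds: {1, 2, 3, 4, 6, 7}.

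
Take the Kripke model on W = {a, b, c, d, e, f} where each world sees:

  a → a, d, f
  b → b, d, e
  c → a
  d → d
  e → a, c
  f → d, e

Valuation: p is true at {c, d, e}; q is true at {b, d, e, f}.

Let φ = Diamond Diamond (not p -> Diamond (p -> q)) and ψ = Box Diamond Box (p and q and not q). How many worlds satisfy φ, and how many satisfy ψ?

For Diamond Diamond (not p -> Diamond (p -> q)):
a: successors {a, d, f}; Diamond (not p -> Diamond (p -> q)) there: a:T, d:T, f:T. ✓
b: successors {b, d, e}; Diamond (not p -> Diamond (p -> q)) there: b:T, d:T, e:T. ✓
c: successors {a}; Diamond (not p -> Diamond (p -> q)) there: a:T. ✓
d: successors {d}; Diamond (not p -> Diamond (p -> q)) there: d:T. ✓
e: successors {a, c}; Diamond (not p -> Diamond (p -> q)) there: a:T, c:T. ✓
f: successors {d, e}; Diamond (not p -> Diamond (p -> q)) there: d:T, e:T. ✓
— 6 worlds.
For Box Diamond Box (p and q and not q):
a: successors {a, d, f}; Diamond Box (p and q and not q) there: a:F, d:F, f:F. ✗
b: successors {b, d, e}; Diamond Box (p and q and not q) there: b:F, d:F, e:F. ✗
c: successors {a}; Diamond Box (p and q and not q) there: a:F. ✗
d: successors {d}; Diamond Box (p and q and not q) there: d:F. ✗
e: successors {a, c}; Diamond Box (p and q and not q) there: a:F, c:F. ✗
f: successors {d, e}; Diamond Box (p and q and not q) there: d:F, e:F. ✗
— 0 worlds.

6 and 0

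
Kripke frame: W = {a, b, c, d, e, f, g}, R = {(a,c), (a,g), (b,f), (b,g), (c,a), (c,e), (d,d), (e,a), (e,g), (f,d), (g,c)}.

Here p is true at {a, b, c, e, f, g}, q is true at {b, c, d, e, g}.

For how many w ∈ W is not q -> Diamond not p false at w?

1

a: not q is T, Diamond not p is F. ✗
b: not q is F, Diamond not p is F. ✓
c: not q is F, Diamond not p is F. ✓
d: not q is F, Diamond not p is T. ✓
e: not q is F, Diamond not p is F. ✓
f: not q is T, Diamond not p is T. ✓
g: not q is F, Diamond not p is F. ✓
Satisfying worlds: {b, c, d, e, f, g}.
So not q -> Diamond not p fails at the other 1 world.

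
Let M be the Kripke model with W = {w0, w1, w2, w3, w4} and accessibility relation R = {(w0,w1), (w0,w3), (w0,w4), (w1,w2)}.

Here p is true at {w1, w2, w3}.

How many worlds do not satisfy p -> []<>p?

w0: p is F, []<>p is F. ✓
w1: p is T, []<>p is F. ✗
w2: p is T, []<>p is T. ✓
w3: p is T, []<>p is T. ✓
w4: p is F, []<>p is T. ✓
Satisfying worlds: {w0, w2, w3, w4}.
So p -> []<>p fails at the other 1 world.

1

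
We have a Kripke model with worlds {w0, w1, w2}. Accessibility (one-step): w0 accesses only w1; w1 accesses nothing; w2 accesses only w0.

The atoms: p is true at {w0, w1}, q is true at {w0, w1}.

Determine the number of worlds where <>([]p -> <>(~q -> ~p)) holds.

w0: successors {w1}; []p -> <>(~q -> ~p) there: w1:F. ✗
w1: no successors, so <>([]p -> <>(~q -> ~p)) fails. ✗
w2: successors {w0}; []p -> <>(~q -> ~p) there: w0:T. ✓
Satisfying worlds: {w2}.

1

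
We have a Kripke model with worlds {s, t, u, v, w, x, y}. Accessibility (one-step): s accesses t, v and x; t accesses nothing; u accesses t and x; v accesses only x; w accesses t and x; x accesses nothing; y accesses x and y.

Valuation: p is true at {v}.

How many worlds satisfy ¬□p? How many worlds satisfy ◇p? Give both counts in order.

For ¬□p:
s: □p is F. ✓
t: □p is T. ✗
u: □p is F. ✓
v: □p is F. ✓
w: □p is F. ✓
x: □p is T. ✗
y: □p is F. ✓
— 5 worlds.
For ◇p:
s: successors {t, v, x}; p there: t:F, v:T, x:F. ✓
t: no successors, so ◇p fails. ✗
u: successors {t, x}; p there: t:F, x:F. ✗
v: successors {x}; p there: x:F. ✗
w: successors {t, x}; p there: t:F, x:F. ✗
x: no successors, so ◇p fails. ✗
y: successors {x, y}; p there: x:F, y:F. ✗
— 1 world.

5 and 1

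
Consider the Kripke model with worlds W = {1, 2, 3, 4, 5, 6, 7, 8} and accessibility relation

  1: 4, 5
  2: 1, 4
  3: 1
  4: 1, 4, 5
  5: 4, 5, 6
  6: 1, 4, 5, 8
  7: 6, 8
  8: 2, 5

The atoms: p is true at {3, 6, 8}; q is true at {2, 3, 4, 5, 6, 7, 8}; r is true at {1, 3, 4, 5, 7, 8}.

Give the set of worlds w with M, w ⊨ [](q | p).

1: successors {4, 5}; q | p there: 4:T, 5:T. ✓
2: successors {1, 4}; q | p there: 1:F, 4:T. ✗
3: successors {1}; q | p there: 1:F. ✗
4: successors {1, 4, 5}; q | p there: 1:F, 4:T, 5:T. ✗
5: successors {4, 5, 6}; q | p there: 4:T, 5:T, 6:T. ✓
6: successors {1, 4, 5, 8}; q | p there: 1:F, 4:T, 5:T, 8:T. ✗
7: successors {6, 8}; q | p there: 6:T, 8:T. ✓
8: successors {2, 5}; q | p there: 2:T, 5:T. ✓

{1, 5, 7, 8}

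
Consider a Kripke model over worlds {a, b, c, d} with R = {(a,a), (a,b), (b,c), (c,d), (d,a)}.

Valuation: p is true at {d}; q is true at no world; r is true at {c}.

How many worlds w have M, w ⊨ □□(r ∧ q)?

a: successors {a, b}; □(r ∧ q) there: a:F, b:F. ✗
b: successors {c}; □(r ∧ q) there: c:F. ✗
c: successors {d}; □(r ∧ q) there: d:F. ✗
d: successors {a}; □(r ∧ q) there: a:F. ✗
Satisfying worlds: ∅.

0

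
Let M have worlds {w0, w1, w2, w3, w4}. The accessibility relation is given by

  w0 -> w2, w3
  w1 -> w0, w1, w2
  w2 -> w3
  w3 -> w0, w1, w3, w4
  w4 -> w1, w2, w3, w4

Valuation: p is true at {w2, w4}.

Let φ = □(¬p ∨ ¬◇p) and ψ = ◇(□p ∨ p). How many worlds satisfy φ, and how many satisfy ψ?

For □(¬p ∨ ¬◇p):
w0: successors {w2, w3}; ¬p ∨ ¬◇p there: w2:T, w3:T. ✓
w1: successors {w0, w1, w2}; ¬p ∨ ¬◇p there: w0:T, w1:T, w2:T. ✓
w2: successors {w3}; ¬p ∨ ¬◇p there: w3:T. ✓
w3: successors {w0, w1, w3, w4}; ¬p ∨ ¬◇p there: w0:T, w1:T, w3:T, w4:F. ✗
w4: successors {w1, w2, w3, w4}; ¬p ∨ ¬◇p there: w1:T, w2:T, w3:T, w4:F. ✗
— 3 worlds.
For ◇(□p ∨ p):
w0: successors {w2, w3}; □p ∨ p there: w2:T, w3:F. ✓
w1: successors {w0, w1, w2}; □p ∨ p there: w0:F, w1:F, w2:T. ✓
w2: successors {w3}; □p ∨ p there: w3:F. ✗
w3: successors {w0, w1, w3, w4}; □p ∨ p there: w0:F, w1:F, w3:F, w4:T. ✓
w4: successors {w1, w2, w3, w4}; □p ∨ p there: w1:F, w2:T, w3:F, w4:T. ✓
— 4 worlds.

3 and 4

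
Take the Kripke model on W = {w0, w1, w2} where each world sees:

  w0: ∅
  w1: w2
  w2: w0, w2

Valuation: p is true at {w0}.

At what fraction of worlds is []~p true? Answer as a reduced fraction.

w0: no successors, so []~p holds vacuously. ✓
w1: successors {w2}; ~p there: w2:T. ✓
w2: successors {w0, w2}; ~p there: w0:F, w2:T. ✗
That's 2 of 3 worlds, so 2/3.

2/3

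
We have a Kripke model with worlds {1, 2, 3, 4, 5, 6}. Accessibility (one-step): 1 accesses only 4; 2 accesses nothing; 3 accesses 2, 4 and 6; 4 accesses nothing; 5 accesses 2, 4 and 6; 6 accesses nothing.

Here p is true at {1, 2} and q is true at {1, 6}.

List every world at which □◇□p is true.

{2, 4, 6}

1: successors {4}; ◇□p there: 4:F. ✗
2: no successors, so □◇□p holds vacuously. ✓
3: successors {2, 4, 6}; ◇□p there: 2:F, 4:F, 6:F. ✗
4: no successors, so □◇□p holds vacuously. ✓
5: successors {2, 4, 6}; ◇□p there: 2:F, 4:F, 6:F. ✗
6: no successors, so □◇□p holds vacuously. ✓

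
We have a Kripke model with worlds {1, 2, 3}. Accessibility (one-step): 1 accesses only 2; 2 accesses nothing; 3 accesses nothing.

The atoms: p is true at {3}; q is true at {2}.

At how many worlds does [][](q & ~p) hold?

1: successors {2}; [](q & ~p) there: 2:T. ✓
2: no successors, so [][](q & ~p) holds vacuously. ✓
3: no successors, so [][](q & ~p) holds vacuously. ✓
Satisfying worlds: {1, 2, 3}.

3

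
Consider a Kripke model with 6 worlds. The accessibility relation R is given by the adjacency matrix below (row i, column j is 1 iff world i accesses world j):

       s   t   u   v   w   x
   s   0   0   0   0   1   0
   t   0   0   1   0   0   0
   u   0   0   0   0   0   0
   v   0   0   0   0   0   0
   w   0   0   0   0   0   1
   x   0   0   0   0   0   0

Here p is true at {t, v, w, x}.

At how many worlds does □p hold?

5

s: successors {w}; p there: w:T. ✓
t: successors {u}; p there: u:F. ✗
u: no successors, so □p holds vacuously. ✓
v: no successors, so □p holds vacuously. ✓
w: successors {x}; p there: x:T. ✓
x: no successors, so □p holds vacuously. ✓
Satisfying worlds: {s, u, v, w, x}.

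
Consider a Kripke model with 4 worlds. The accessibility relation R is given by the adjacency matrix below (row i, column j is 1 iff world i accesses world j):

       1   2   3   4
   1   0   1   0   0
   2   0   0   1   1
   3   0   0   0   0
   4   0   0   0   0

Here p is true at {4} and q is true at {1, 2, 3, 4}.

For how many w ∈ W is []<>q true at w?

3

1: successors {2}; <>q there: 2:T. ✓
2: successors {3, 4}; <>q there: 3:F, 4:F. ✗
3: no successors, so []<>q holds vacuously. ✓
4: no successors, so []<>q holds vacuously. ✓
Satisfying worlds: {1, 3, 4}.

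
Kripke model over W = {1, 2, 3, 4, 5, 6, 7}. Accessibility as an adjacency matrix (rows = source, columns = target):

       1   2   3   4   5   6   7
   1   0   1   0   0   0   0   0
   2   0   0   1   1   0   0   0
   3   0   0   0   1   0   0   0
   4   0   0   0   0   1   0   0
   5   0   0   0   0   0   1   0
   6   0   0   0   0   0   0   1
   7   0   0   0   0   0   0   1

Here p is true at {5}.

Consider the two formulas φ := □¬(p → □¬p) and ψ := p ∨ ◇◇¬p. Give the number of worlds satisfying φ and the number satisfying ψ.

For □¬(p → □¬p):
1: successors {2}; ¬(p → □¬p) there: 2:F. ✗
2: successors {3, 4}; ¬(p → □¬p) there: 3:F, 4:F. ✗
3: successors {4}; ¬(p → □¬p) there: 4:F. ✗
4: successors {5}; ¬(p → □¬p) there: 5:F. ✗
5: successors {6}; ¬(p → □¬p) there: 6:F. ✗
6: successors {7}; ¬(p → □¬p) there: 7:F. ✗
7: successors {7}; ¬(p → □¬p) there: 7:F. ✗
— 0 worlds.
For p ∨ ◇◇¬p:
1: p is F, ◇◇¬p is T. ✓
2: p is F, ◇◇¬p is T. ✓
3: p is F, ◇◇¬p is F. ✗
4: p is F, ◇◇¬p is T. ✓
5: p is T, ◇◇¬p is T. ✓
6: p is F, ◇◇¬p is T. ✓
7: p is F, ◇◇¬p is T. ✓
— 6 worlds.

0 and 6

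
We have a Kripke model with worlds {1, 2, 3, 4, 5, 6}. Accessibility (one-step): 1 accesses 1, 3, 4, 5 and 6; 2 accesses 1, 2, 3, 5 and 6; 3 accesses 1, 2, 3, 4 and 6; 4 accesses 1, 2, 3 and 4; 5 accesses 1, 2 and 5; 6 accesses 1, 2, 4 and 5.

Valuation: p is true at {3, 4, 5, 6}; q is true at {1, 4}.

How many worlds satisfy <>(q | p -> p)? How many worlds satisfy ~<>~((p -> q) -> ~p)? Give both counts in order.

6 and 2

For <>(q | p -> p):
1: successors {1, 3, 4, 5, 6}; q | p -> p there: 1:F, 3:T, 4:T, 5:T, 6:T. ✓
2: successors {1, 2, 3, 5, 6}; q | p -> p there: 1:F, 2:T, 3:T, 5:T, 6:T. ✓
3: successors {1, 2, 3, 4, 6}; q | p -> p there: 1:F, 2:T, 3:T, 4:T, 6:T. ✓
4: successors {1, 2, 3, 4}; q | p -> p there: 1:F, 2:T, 3:T, 4:T. ✓
5: successors {1, 2, 5}; q | p -> p there: 1:F, 2:T, 5:T. ✓
6: successors {1, 2, 4, 5}; q | p -> p there: 1:F, 2:T, 4:T, 5:T. ✓
— 6 worlds.
For ~<>~((p -> q) -> ~p):
1: <>~((p -> q) -> ~p) is T. ✗
2: <>~((p -> q) -> ~p) is F. ✓
3: <>~((p -> q) -> ~p) is T. ✗
4: <>~((p -> q) -> ~p) is T. ✗
5: <>~((p -> q) -> ~p) is F. ✓
6: <>~((p -> q) -> ~p) is T. ✗
— 2 worlds.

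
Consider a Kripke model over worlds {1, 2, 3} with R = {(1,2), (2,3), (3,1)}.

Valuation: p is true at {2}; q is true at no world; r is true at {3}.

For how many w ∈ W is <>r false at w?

2

1: successors {2}; r there: 2:F. ✗
2: successors {3}; r there: 3:T. ✓
3: successors {1}; r there: 1:F. ✗
Satisfying worlds: {2}.
So <>r fails at the other 2 worlds.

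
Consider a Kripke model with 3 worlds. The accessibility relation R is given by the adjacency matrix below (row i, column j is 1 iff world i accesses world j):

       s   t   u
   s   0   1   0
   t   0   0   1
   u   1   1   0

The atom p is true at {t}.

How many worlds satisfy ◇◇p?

s: successors {t}; ◇p there: t:F. ✗
t: successors {u}; ◇p there: u:T. ✓
u: successors {s, t}; ◇p there: s:T, t:F. ✓
Satisfying worlds: {t, u}.

2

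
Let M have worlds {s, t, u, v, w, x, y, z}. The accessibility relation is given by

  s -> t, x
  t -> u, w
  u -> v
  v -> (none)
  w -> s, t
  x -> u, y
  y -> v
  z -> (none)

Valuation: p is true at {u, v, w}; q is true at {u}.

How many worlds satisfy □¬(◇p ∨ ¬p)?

s: successors {t, x}; ¬(◇p ∨ ¬p) there: t:F, x:F. ✗
t: successors {u, w}; ¬(◇p ∨ ¬p) there: u:F, w:T. ✗
u: successors {v}; ¬(◇p ∨ ¬p) there: v:T. ✓
v: no successors, so □¬(◇p ∨ ¬p) holds vacuously. ✓
w: successors {s, t}; ¬(◇p ∨ ¬p) there: s:F, t:F. ✗
x: successors {u, y}; ¬(◇p ∨ ¬p) there: u:F, y:F. ✗
y: successors {v}; ¬(◇p ∨ ¬p) there: v:T. ✓
z: no successors, so □¬(◇p ∨ ¬p) holds vacuously. ✓
Satisfying worlds: {u, v, y, z}.

4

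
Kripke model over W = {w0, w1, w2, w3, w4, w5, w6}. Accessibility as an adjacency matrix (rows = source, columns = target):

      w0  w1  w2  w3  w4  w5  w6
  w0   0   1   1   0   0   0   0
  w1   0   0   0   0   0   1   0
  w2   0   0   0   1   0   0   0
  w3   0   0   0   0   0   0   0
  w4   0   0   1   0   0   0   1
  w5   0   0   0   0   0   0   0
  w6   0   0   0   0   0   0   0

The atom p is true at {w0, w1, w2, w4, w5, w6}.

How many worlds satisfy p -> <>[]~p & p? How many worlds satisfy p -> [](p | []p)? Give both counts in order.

For p -> <>[]~p & p:
w0: p is T, <>[]~p & p is T. ✓
w1: p is T, <>[]~p & p is T. ✓
w2: p is T, <>[]~p & p is T. ✓
w3: p is F, <>[]~p & p is F. ✓
w4: p is T, <>[]~p & p is T. ✓
w5: p is T, <>[]~p & p is F. ✗
w6: p is T, <>[]~p & p is F. ✗
— 5 worlds.
For p -> [](p | []p):
w0: p is T, [](p | []p) is T. ✓
w1: p is T, [](p | []p) is T. ✓
w2: p is T, [](p | []p) is T. ✓
w3: p is F, [](p | []p) is T. ✓
w4: p is T, [](p | []p) is T. ✓
w5: p is T, [](p | []p) is T. ✓
w6: p is T, [](p | []p) is T. ✓
— 7 worlds.

5 and 7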